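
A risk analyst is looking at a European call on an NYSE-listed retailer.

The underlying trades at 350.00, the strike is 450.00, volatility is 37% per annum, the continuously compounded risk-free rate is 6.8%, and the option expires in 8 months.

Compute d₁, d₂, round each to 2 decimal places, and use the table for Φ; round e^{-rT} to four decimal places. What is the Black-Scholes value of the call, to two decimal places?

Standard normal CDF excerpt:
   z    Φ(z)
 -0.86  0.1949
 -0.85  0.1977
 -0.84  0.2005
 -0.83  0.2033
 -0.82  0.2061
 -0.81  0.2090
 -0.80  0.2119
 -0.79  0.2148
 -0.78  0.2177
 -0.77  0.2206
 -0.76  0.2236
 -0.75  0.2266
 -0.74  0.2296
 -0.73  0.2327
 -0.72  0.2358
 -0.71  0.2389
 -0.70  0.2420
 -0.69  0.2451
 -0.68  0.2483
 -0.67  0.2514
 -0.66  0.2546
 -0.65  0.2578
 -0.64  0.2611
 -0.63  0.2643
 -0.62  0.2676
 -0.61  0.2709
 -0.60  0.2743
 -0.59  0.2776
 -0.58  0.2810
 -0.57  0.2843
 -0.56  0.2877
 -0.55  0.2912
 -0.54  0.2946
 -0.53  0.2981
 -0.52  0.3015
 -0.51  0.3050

16.90

T = 0.6667;  σ√T = 0.3021
d₁ = [ln(350/450) + (0.068 + 0.37²/2)·0.6667] / 0.3021 = [-0.2513 + 0.0910] / 0.3021 = -0.5308 which rounds to -0.53
d₂ = d₁ − σ√T = -0.5308 − 0.3021 = -0.8329 which rounds to -0.83
exp(−rT) = exp(−0.068·0.6667) = 0.9557
C = 350·N(-0.53) − 450·0.9557·N(-0.83) = 350·0.2981 − 450·0.9557·0.2033 = 104.3350 − 87.4322 = 16.9028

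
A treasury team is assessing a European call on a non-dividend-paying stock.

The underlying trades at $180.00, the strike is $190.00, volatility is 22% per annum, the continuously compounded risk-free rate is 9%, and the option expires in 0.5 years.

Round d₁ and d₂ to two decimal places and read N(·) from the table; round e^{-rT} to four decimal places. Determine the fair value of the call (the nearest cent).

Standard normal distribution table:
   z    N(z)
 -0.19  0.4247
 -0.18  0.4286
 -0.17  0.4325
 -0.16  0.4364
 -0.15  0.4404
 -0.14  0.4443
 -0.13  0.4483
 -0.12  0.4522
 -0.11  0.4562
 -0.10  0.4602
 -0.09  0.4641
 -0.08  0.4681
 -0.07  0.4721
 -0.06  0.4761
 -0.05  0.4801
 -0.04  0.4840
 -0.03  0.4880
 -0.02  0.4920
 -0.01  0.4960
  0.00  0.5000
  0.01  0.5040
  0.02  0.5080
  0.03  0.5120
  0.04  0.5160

σ√T = 0.22·√0.5 = 0.1556
ln(S/K) + (r + σ²/2)T = ln(180/190) + (0.09 + 0.22²/2)·0.5 = -0.0541 + 0.0571 = 0.0030
d₁ = 0.0030 / 0.1556 = 0.0195 ⇒ 0.02
d₂ = d₁ − σ√T = 0.0195 − 0.1556 = -0.1361 ⇒ -0.14
exp(−rT) = exp(−0.09·0.5) = 0.9560
C = 180·N(0.02) − 190·0.9560·N(-0.14) = 180·0.5080 − 190·0.9560·0.4443 = 91.4400 − 80.7027 = 10.7373

$10.74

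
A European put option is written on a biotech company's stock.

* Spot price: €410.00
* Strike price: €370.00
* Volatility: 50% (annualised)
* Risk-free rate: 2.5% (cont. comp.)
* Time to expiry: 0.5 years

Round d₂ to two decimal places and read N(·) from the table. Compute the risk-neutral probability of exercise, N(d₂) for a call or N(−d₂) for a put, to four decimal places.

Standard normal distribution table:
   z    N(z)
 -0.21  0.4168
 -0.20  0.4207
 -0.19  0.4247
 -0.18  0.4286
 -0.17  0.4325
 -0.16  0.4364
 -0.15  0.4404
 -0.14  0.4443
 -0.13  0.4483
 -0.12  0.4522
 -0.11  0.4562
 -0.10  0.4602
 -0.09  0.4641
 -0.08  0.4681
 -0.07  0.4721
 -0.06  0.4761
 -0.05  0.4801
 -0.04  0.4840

0.4404

T = 0.5;  σ√T = 0.3536
ln(S/K) + (r + σ²/2)T = ln(410/370) + (0.025 + 0.5²/2)·0.5 = 0.1027 + 0.0750 = 0.1777
d₁ = 0.1777 / 0.3536 = 0.5025 which rounds to 0.50
d₂ = d₁ − σ√T = 0.5025 − 0.3536 = 0.1489 which rounds to 0.15
Risk-neutral Pr[S_T < K] = N(−d₂) = N(-0.15) = 0.4404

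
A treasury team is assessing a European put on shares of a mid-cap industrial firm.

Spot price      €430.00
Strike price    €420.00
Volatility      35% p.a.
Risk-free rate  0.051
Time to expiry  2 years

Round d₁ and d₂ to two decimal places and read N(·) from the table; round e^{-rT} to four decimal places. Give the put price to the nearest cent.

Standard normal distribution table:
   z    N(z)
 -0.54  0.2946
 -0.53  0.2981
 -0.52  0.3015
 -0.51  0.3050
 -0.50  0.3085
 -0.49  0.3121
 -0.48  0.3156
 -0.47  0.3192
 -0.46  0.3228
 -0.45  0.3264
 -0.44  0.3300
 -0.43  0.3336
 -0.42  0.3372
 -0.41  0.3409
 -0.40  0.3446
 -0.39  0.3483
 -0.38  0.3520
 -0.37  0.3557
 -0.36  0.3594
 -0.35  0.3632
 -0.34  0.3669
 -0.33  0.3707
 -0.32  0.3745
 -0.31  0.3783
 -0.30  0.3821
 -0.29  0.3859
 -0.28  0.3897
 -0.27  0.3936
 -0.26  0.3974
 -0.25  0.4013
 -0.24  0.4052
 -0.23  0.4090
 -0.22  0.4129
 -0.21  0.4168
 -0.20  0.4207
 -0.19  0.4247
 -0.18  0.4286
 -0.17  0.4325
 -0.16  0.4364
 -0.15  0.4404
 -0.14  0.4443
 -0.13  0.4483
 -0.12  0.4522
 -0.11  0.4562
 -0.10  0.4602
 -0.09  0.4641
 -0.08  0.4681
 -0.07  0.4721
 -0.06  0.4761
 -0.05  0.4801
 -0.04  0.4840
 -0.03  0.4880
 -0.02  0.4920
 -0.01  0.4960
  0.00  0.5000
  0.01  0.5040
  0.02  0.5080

σ√T = 0.35·√2 = 0.4950
d₁ = [ln(430/420) + (0.051 + ½·0.35²)·2] / (σ√T) = (0.0235 + 0.2245) / 0.4950 = 0.5011 which rounds to 0.50
d₂ = 0.5011 − 0.4950 = 0.0061 which rounds to 0.01
e^(−rT) = e^(−0.051·2) = 0.9030
N(−d₂) = N(-0.01) = 0.4960;  N(−d₁) = N(-0.50) = 0.3085
P = 420·0.9030·0.4960 − 430·0.3085 = 188.1130 − 132.6550 = 55.4580

€55.46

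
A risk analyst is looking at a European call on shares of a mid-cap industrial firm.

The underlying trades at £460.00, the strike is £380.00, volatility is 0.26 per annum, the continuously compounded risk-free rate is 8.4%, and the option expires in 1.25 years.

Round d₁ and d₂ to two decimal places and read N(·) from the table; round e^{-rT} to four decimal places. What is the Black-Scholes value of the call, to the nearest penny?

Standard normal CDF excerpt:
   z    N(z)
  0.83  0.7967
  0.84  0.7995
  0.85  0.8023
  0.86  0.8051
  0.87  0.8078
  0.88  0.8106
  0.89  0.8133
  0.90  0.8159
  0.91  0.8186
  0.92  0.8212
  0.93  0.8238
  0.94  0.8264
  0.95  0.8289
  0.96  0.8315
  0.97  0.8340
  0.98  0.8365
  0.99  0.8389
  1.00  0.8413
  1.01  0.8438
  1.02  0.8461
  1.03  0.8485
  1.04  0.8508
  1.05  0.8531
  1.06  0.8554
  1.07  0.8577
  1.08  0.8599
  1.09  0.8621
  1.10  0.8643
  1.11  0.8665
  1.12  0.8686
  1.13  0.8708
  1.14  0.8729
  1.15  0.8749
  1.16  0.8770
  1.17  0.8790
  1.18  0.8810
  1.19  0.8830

σ√T = 0.26 × 1.1180 = 0.2907
ln(S/K) + (r + σ²/2)T = ln(460/380) + (0.084 + 0.26²/2)·1.25 = 0.1911 + 0.1473 = 0.3383
d₁ = 0.3383 / 0.2907 = 1.1638 → 1.16
d₂ = d₁ − σ√T = 1.1638 − 0.2907 = 0.8731 → 0.87
e^(−rT) = e^(−0.084·1.25) = 0.9003
N(d₁) = N(1.16) = 0.8770;  N(d₂) = N(0.87) = 0.8078
C = 460·0.8770 − 380·0.9003·0.8078 = 403.4200 − 276.3597 = 127.0603

£127.06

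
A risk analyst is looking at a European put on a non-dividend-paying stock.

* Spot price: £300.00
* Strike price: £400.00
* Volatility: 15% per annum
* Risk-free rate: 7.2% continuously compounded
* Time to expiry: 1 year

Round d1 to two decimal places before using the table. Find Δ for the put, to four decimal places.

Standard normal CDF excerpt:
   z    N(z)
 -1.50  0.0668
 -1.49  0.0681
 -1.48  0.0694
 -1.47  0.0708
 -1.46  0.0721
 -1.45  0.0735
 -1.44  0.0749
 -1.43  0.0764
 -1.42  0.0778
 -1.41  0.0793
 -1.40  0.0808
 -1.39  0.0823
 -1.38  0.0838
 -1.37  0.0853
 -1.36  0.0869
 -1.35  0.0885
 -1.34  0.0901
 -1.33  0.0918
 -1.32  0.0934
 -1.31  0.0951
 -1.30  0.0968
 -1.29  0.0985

T = 1;  σ√T = 0.1500
ln(S/K) + (r + σ²/2)T = ln(300/400) + (0.072 + 0.15²/2)·1 = -0.2877 + 0.0832 = -0.2044
d₁ = -0.2044 / 0.1500 = -1.3629 which rounds to -1.36
N(d₁) = N(-1.36) = 0.0869
Δ_put = N(d₁) − 1 = 0.0869 − 1 = -0.9131

-0.9131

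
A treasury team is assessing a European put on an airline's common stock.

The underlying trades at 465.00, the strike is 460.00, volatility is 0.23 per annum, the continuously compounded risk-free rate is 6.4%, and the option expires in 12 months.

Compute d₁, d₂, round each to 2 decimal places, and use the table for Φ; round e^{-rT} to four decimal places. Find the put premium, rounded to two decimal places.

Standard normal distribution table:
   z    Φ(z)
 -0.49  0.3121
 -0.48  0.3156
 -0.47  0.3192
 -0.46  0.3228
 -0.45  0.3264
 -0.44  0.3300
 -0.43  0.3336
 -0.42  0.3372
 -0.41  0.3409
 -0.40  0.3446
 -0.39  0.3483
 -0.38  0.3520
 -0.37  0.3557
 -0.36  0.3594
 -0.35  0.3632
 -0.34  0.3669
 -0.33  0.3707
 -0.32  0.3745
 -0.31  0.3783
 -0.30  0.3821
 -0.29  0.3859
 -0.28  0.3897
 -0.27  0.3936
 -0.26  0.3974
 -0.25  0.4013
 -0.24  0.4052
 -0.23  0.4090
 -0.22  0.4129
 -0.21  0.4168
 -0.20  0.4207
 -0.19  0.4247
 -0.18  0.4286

26.39

σ√T = 0.23·√1 = 0.2300
d₁ = [ln(465/460) + (0.064 + 0.23²/2)·1] / 0.2300 = [0.0108 + 0.0905] / 0.2300 = 0.4403 which rounds to 0.44
d₂ = d₁ − σ√T = 0.4403 − 0.2300 = 0.2103 which rounds to 0.21
e^(−rT) = e^(−0.064·1) = 0.9380
N(−d₂) = N(-0.21) = 0.4168;  N(−d₁) = N(-0.44) = 0.3300
P = 460·0.9380·0.4168 − 465·0.3300 = 179.8409 − 153.4500 = 26.3909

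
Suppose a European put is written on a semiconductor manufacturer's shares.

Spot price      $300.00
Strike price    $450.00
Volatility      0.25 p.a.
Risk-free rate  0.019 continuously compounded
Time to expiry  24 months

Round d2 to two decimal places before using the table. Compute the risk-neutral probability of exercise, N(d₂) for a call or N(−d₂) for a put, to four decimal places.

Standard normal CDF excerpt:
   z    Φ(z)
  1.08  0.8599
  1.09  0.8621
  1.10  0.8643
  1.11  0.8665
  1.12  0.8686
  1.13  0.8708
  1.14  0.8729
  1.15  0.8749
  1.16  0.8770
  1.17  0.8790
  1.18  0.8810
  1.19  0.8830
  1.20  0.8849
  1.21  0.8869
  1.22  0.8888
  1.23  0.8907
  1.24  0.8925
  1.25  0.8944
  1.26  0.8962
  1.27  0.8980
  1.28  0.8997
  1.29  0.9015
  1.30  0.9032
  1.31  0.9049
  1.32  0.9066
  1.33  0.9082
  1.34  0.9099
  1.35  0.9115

0.8888

T = 2;  σ√T = 0.3536
d₁ = [ln(300/450) + (0.019 + 0.25²/2)·2] / 0.3536 = [-0.4055 + 0.1005] / 0.3536 = -0.8626 ≈ -0.86
d₂ = d₁ − σ√T = -0.8626 − 0.3536 = -1.2161 ≈ -1.22
Pr(exercise) under Q = N(−d₂) = N(1.22) = 0.8888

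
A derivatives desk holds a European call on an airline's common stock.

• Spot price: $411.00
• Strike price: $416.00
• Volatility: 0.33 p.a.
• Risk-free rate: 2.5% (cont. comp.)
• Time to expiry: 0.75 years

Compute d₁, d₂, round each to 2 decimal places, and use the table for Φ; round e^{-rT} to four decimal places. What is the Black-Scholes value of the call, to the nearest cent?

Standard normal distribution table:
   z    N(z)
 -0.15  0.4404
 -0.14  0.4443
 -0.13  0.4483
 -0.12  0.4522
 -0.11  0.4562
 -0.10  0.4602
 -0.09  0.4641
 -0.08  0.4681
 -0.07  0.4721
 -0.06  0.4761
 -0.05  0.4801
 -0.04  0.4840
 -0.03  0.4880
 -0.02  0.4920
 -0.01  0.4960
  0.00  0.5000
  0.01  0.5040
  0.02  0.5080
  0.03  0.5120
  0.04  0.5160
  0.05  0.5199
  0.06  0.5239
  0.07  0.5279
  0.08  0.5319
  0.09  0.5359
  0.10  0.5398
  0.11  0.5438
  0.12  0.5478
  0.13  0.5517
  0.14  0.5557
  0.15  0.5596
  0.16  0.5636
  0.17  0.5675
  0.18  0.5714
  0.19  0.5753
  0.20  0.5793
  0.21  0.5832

$48.63

σ√T = 0.33·√0.75 = 0.2858
d₁ = [ln(411/416) + (0.025 + 0.33²/2)·0.75] / 0.2858 = [-0.0121 + 0.0596] / 0.2858 = 0.1662 ⇒ 0.17
d₂ = d₁ − σ√T = 0.1662 − 0.2858 = -0.1196 ⇒ -0.12
e^(−rT) = e^(−0.025·0.75) = 0.9814
C = 411·N(0.17) − 416·0.9814·N(-0.12) = 411·0.5675 − 416·0.9814·0.4522 = 233.2425 − 184.6163 = 48.6262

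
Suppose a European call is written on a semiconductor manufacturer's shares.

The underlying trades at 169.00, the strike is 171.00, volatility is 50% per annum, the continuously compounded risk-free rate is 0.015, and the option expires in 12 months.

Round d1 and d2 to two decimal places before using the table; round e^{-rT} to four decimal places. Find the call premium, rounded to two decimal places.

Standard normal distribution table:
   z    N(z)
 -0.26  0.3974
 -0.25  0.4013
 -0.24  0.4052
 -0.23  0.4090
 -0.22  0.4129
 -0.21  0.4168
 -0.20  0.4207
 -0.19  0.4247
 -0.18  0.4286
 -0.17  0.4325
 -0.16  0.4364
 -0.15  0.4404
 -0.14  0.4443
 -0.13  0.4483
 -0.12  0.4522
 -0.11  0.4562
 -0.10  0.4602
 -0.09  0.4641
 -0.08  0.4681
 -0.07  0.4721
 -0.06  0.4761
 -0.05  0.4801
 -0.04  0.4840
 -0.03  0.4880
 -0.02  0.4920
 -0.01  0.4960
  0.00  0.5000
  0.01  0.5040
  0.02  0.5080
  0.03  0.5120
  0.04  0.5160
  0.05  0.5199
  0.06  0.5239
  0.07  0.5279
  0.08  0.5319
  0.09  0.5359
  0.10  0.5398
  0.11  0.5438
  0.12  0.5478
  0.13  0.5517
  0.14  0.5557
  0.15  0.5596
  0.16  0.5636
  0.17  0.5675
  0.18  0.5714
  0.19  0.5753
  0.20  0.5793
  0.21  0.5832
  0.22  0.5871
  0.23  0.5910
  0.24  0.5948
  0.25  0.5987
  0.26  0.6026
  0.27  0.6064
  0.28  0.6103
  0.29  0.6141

σ√T = 0.5·√1 = 0.5000
ln(S/K) + (r + σ²/2)T = ln(169/171) + (0.015 + 0.5²/2)·1 = -0.0118 + 0.1400 = 0.1282
d₁ = 0.1282 / 0.5000 = 0.2565 ⇒ 0.26
d₂ = d₁ − σ√T = 0.2565 − 0.5000 = -0.2435 ⇒ -0.24
e^(−rT) = e^(−0.015·1) = 0.9851
N(d₁) = N(0.26) = 0.6026;  N(d₂) = N(-0.24) = 0.4052
C = 169·0.6026 − 171·0.9851·0.4052 = 101.8394 − 68.2568 = 33.5826

33.58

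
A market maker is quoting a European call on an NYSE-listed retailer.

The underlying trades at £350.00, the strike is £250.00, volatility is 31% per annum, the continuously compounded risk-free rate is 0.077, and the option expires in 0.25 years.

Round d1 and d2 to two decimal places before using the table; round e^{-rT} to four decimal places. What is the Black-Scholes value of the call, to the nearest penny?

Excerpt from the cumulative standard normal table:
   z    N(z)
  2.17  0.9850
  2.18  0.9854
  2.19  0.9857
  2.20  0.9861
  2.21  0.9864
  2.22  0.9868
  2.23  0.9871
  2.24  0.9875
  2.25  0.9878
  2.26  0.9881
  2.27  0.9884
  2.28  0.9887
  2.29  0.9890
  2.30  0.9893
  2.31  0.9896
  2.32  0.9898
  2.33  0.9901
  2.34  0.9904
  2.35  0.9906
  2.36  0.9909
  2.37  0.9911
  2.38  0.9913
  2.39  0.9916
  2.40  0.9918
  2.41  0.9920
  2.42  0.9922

σ√T = 0.31 × 0.5000 = 0.1550
d₁ = [ln(350/250) + (0.077 + 0.31²/2)·0.25] / 0.1550 = [0.3365 + 0.0313] / 0.1550 = 2.3725 ≈ 2.37
d₂ = d₁ − σ√T = 2.3725 − 0.1550 = 2.2175 ≈ 2.22
e^(−rT) = e^(−0.077·0.25) = 0.9809
N(d₁) = N(2.37) = 0.9911;  N(d₂) = N(2.22) = 0.9868
C = 350·0.9911 − 250·0.9809·0.9868 = 346.8850 − 241.9880 = 104.8970

£104.90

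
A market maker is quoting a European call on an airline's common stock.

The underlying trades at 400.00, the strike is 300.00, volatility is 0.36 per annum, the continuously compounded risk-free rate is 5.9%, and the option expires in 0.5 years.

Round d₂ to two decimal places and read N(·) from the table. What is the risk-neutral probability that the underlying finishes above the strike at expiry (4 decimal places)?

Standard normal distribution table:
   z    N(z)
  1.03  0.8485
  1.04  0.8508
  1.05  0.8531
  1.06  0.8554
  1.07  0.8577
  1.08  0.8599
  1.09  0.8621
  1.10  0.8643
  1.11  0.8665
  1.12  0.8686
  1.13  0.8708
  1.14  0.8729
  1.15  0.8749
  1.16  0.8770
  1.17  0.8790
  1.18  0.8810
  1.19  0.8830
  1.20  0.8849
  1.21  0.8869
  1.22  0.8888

σ√T = 0.36·√0.5 = 0.2546
d₁ = [ln(400/300) + (0.059 + ½·0.36²)·0.5] / (σ√T) = (0.2877 + 0.0619) / 0.2546 = 1.3733 → 1.37
d₂ = 1.3733 − 0.2546 = 1.1187 → 1.12
Risk-neutral Pr[S_T > K] = N(d₂) = N(1.12) = 0.8686

0.8686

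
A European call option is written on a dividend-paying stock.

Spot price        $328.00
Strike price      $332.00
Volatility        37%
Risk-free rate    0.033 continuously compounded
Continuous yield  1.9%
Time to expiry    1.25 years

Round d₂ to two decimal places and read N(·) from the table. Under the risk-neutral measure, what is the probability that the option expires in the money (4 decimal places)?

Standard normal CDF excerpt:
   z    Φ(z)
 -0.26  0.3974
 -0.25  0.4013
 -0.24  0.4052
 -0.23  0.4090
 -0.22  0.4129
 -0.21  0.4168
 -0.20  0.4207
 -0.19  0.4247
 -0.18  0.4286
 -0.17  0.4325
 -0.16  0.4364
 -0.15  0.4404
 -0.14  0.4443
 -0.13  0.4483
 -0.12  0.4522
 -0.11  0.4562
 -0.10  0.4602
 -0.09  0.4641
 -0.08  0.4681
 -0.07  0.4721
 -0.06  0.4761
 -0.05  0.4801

σ√T = 0.37·√1.25 = 0.4137
d₁ = [ln(328/332) + (0.033 − 0.019 + 0.37²/2)·1.25] / 0.4137 = [-0.0121 + 0.1031] / 0.4137 = 0.2198 ⇒ 0.22
d₂ = d₁ − σ√T = 0.2198 − 0.4137 = -0.1938 ⇒ -0.19
Pr(exercise) under Q = N(d₂) = 0.4247

0.4247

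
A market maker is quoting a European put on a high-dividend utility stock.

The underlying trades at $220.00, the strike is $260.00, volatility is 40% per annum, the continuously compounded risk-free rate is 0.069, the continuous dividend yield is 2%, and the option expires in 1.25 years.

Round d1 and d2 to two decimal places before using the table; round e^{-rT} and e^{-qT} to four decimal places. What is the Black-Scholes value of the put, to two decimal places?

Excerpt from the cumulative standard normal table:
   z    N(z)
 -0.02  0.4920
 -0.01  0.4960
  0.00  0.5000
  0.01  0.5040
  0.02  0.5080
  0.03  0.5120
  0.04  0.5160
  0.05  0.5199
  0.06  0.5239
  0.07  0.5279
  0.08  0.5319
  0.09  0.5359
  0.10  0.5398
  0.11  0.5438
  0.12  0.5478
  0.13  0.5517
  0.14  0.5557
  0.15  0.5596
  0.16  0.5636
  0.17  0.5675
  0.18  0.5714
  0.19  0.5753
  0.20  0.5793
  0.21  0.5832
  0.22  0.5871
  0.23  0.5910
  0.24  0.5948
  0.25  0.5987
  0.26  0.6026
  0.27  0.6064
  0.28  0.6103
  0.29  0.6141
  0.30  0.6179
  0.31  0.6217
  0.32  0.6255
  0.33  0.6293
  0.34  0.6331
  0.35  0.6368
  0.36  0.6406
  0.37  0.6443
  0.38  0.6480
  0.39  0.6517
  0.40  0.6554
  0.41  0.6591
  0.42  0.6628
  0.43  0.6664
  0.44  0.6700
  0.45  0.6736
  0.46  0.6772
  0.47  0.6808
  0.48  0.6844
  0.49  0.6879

T = 1.25;  σ√T = 0.4472
ln(S/K) + (r − q + σ²/2)T = ln(220/260) + (0.069 − 0.02 + 0.4²/2)·1.25 = -0.1671 + 0.1613 = -0.0058
d₁ = -0.0058 / 0.4472 = -0.0130 which rounds to -0.01
d₂ = d₁ − σ√T = -0.0130 − 0.4472 = -0.4602 which rounds to -0.46
e^(−qT) = e^(−0.02·1.25) = 0.9753;  e^(−rT) = e^(−0.069·1.25) = 0.9174
N(−d₂) = N(0.46) = 0.6772;  N(−d₁) = N(0.01) = 0.5040
P = 260·0.9174·0.6772 − 220·0.9753·0.5040 = 161.5285 − 108.1413 = 53.3872

$53.39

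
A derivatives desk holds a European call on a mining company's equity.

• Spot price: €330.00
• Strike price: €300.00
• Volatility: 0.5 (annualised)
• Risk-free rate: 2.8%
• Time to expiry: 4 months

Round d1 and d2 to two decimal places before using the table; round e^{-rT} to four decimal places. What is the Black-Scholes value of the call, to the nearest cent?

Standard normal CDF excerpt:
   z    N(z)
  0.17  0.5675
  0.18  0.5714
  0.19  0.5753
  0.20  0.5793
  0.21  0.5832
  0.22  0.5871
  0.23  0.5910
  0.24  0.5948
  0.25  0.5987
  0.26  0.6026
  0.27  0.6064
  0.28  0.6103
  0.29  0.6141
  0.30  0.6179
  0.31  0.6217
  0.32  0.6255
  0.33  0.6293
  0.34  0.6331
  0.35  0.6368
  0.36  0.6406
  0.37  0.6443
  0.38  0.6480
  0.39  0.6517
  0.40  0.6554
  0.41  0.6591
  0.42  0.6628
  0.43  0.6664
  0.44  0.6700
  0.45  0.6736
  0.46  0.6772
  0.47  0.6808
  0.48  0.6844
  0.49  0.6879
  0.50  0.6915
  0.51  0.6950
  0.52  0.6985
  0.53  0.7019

€54.86

σ√T = 0.5 × 0.5774 = 0.2887
ln(S/K) + (r + σ²/2)T = ln(330/300) + (0.028 + 0.5²/2)·0.3333 = 0.0953 + 0.0510 = 0.1463
d₁ = 0.1463 / 0.2887 = 0.5068 ≈ 0.51
d₂ = d₁ − σ√T = 0.5068 − 0.2887 = 0.2182 ≈ 0.22
exp(−rT) = exp(−0.028·0.3333) = 0.9907
N(d₁) = N(0.51) = 0.6950;  N(d₂) = N(0.22) = 0.5871
C = 330·0.6950 − 300·0.9907·0.5871 = 229.3500 − 174.4920 = 54.8580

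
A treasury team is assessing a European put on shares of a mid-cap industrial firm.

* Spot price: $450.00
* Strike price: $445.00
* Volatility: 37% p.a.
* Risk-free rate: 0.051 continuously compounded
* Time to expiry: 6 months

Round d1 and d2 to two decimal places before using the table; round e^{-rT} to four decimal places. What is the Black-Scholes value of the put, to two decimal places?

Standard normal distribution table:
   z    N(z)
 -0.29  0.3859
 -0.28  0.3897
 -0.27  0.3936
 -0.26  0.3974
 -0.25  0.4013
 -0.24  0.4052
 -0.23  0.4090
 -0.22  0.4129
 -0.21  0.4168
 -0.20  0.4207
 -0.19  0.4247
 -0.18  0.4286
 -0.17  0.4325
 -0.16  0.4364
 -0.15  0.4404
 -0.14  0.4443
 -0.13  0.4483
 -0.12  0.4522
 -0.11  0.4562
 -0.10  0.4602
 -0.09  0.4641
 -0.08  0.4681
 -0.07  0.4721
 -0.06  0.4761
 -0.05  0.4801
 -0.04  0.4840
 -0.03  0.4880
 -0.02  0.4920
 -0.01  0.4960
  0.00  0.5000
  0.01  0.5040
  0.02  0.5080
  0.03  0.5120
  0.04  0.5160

$38.04

σ√T = 0.37·√0.5 = 0.2616
d₁ = [ln(450/445) + (0.051 + 0.37²/2)·0.5] / 0.2616 = [0.0112 + 0.0597] / 0.2616 = 0.2710 ≈ 0.27
d₂ = d₁ − σ√T = 0.2710 − 0.2616 = 0.0094 ≈ 0.01
exp(−rT) = exp(−0.051·0.5) = 0.9748
N(−d₂) = N(-0.01) = 0.4960;  N(−d₁) = N(-0.27) = 0.3936
P = 445·0.9748·0.4960 − 450·0.3936 = 215.1579 − 177.1200 = 38.0379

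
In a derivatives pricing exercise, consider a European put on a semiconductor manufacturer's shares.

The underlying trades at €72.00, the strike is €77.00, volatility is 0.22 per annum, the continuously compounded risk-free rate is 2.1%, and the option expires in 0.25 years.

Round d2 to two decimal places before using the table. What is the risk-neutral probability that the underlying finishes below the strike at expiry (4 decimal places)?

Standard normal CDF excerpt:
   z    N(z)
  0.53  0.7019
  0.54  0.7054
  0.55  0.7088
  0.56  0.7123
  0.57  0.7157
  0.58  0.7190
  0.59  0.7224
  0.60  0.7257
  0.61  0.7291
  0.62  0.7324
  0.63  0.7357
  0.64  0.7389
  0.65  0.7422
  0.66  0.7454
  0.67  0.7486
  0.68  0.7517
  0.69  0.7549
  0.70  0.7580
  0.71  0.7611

T = 0.25;  σ√T = 0.1100
ln(S/K) + (r + σ²/2)T = ln(72/77) + (0.021 + 0.22²/2)·0.25 = -0.0671 + 0.0113 = -0.0558
d₁ = -0.0558 / 0.1100 = -0.5076 ⇒ -0.51
d₂ = d₁ − σ√T = -0.5076 − 0.1100 = -0.6176 ⇒ -0.62
Pr(exercise) under Q = N(−d₂) = N(0.62) = 0.7324

0.7324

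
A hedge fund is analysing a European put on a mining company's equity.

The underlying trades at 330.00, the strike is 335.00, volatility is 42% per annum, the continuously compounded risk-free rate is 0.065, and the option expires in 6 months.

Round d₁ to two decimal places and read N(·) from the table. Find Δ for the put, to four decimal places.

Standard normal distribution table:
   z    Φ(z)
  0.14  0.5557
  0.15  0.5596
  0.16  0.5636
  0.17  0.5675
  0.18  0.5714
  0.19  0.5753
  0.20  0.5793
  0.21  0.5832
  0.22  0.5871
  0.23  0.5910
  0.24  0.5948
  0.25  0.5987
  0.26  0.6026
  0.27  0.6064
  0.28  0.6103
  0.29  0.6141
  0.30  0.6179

-0.4168

σ√T = 0.42 × 0.7071 = 0.2970
d₁ = [ln(330/335) + (0.065 + ½·0.42²)·0.5] / (σ√T) = (-0.0150 + 0.0766) / 0.2970 = 0.2073 ⇒ 0.21
N(d₁) = N(0.21) = 0.5832
Δ_put = N(d₁) − 1 = 0.5832 − 1 = -0.4168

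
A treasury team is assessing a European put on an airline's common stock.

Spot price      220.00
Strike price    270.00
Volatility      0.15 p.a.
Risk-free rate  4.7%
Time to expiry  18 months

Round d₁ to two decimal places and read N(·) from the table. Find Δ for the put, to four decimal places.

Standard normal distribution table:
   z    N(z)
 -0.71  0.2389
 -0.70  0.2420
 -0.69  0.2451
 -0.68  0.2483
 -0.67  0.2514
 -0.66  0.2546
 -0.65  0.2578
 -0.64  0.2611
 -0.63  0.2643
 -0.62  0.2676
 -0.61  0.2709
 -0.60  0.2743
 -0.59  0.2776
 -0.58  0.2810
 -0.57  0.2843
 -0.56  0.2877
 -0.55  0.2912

-0.7389

σ√T = 0.15 × 1.2247 = 0.1837
d₁ = [ln(220/270) + (0.047 + 0.15²/2)·1.5] / 0.1837 = [-0.2048 + 0.0874] / 0.1837 = -0.6392 ⇒ -0.64
N(d₁) = N(-0.64) = 0.2611
Δ_put = N(d₁) − 1 = 0.2611 − 1 = -0.7389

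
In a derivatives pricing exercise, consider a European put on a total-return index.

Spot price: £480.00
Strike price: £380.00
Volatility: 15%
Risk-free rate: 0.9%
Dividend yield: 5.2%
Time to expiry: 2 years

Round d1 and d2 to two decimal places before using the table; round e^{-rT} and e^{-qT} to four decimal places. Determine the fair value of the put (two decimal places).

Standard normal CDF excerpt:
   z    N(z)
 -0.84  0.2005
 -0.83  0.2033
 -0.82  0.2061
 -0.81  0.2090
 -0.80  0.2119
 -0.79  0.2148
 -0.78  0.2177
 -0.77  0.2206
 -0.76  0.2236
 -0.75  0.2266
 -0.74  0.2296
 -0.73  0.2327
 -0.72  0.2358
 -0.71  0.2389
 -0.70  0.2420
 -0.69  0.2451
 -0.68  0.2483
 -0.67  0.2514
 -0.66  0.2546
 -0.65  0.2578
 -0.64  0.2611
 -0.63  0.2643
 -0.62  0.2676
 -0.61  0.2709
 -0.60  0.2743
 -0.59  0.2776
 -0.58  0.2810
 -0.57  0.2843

σ√T = 0.15·√2 = 0.2121
d₁ = [ln(480/380) + (0.009 − 0.052 + ½·0.15²)·2] / (σ√T) = (0.2336 − 0.0635) / 0.2121 = 0.8019 ⇒ 0.80
d₂ = 0.8019 − 0.2121 = 0.5898 ⇒ 0.59
exp(−qT) = exp(−0.052·2) = 0.9012;  exp(−rT) = exp(−0.009·2) = 0.9822
N(−d₂) = N(-0.59) = 0.2776;  N(−d₁) = N(-0.80) = 0.2119
P = 380·0.9822·0.2776 − 480·0.9012·0.2119 = 103.6103 − 91.6629 = 11.9475

£11.95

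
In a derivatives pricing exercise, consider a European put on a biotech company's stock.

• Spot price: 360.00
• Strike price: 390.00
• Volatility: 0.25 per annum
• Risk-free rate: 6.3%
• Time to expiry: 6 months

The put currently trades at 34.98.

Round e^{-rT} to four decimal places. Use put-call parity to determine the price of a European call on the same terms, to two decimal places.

exp(−rT) = exp(−0.063·0.5) = 0.9690
Put-call parity: C − P = S − K·e^(−rT) = 360 − 390·0.9690 = 360 − 377.9100 = -17.9100
C = P + (C − P) = 34.98 + (-17.9100) = 17.0700

17.07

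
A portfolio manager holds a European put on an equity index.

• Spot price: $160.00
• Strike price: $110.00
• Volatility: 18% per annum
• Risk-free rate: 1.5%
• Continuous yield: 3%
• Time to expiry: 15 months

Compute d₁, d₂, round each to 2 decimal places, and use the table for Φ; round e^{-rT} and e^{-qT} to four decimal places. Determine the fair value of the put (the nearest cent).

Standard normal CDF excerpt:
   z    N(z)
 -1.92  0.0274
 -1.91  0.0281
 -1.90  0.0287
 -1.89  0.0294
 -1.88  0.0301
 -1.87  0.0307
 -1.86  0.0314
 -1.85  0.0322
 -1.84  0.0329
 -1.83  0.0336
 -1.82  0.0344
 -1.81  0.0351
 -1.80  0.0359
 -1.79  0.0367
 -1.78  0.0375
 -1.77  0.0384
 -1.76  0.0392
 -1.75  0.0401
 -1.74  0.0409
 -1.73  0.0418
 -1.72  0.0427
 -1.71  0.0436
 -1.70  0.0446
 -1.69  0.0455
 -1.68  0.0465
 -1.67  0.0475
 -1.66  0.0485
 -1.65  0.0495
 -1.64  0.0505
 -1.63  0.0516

$0.40

σ√T = 0.18·√1.25 = 0.2012
d₁ = [ln(160/110) + (0.015 − 0.03 + 0.18²/2)·1.25] / 0.2012 = [0.3747 + 0.0015] / 0.2012 = 1.8693 which rounds to 1.87
d₂ = d₁ − σ√T = 1.8693 − 0.2012 = 1.6681 which rounds to 1.67
exp(−qT) = exp(−0.03·1.25) = 0.9632;  exp(−rT) = exp(−0.015·1.25) = 0.9814
N(−d₂) = N(-1.67) = 0.0475;  N(−d₁) = N(-1.87) = 0.0307
P = 110·0.9814·0.0475 − 160·0.9632·0.0307 = 5.1278 − 4.7312 = 0.3966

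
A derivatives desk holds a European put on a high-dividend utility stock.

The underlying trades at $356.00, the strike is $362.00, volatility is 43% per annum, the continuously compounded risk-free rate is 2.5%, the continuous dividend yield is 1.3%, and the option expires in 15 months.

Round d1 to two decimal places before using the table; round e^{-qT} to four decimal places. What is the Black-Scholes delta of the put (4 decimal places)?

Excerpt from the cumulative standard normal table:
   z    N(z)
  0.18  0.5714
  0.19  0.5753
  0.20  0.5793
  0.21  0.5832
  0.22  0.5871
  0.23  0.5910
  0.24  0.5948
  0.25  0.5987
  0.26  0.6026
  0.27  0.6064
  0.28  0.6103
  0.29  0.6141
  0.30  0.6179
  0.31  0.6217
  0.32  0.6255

σ√T = 0.43·√1.25 = 0.4808
d₁ = [ln(356/362) + (0.025 − 0.013 + 0.43²/2)·1.25] / 0.4808 = [-0.0167 + 0.1306] / 0.4808 = 0.2368 → 0.24
N(d₁) = N(0.24) = 0.5948
Δ_put = exp(−qT)·(N(d₁) − 1) = 0.9839·(0.5948 − 1) = -0.3987

-0.3987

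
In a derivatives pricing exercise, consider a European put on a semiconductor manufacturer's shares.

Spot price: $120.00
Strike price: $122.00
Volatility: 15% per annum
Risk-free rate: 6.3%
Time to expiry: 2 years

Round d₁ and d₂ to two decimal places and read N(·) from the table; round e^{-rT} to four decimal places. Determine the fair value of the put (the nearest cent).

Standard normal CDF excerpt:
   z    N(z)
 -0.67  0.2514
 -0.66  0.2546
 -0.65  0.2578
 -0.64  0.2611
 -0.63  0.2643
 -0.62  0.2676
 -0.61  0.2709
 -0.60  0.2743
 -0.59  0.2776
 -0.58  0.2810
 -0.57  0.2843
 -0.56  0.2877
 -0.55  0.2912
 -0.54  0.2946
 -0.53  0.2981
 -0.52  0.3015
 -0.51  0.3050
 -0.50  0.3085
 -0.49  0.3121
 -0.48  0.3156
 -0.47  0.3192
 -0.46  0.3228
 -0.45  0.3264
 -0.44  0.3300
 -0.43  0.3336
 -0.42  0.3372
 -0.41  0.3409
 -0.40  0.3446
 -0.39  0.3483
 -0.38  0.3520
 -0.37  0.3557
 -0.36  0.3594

σ√T = 0.15 × 1.4142 = 0.2121
d₁ = [ln(120/122) + (0.063 + ½·0.15²)·2] / (σ√T) = (-0.0165 + 0.1485) / 0.2121 = 0.6221 → 0.62
d₂ = 0.6221 − 0.2121 = 0.4100 → 0.41
e^(−rT) = e^(−0.063·2) = 0.8816
N(−d₂) = N(-0.41) = 0.3409;  N(−d₁) = N(-0.62) = 0.2676
P = 122·0.8816·0.3409 − 120·0.2676 = 36.6656 − 32.1120 = 4.5536

$4.55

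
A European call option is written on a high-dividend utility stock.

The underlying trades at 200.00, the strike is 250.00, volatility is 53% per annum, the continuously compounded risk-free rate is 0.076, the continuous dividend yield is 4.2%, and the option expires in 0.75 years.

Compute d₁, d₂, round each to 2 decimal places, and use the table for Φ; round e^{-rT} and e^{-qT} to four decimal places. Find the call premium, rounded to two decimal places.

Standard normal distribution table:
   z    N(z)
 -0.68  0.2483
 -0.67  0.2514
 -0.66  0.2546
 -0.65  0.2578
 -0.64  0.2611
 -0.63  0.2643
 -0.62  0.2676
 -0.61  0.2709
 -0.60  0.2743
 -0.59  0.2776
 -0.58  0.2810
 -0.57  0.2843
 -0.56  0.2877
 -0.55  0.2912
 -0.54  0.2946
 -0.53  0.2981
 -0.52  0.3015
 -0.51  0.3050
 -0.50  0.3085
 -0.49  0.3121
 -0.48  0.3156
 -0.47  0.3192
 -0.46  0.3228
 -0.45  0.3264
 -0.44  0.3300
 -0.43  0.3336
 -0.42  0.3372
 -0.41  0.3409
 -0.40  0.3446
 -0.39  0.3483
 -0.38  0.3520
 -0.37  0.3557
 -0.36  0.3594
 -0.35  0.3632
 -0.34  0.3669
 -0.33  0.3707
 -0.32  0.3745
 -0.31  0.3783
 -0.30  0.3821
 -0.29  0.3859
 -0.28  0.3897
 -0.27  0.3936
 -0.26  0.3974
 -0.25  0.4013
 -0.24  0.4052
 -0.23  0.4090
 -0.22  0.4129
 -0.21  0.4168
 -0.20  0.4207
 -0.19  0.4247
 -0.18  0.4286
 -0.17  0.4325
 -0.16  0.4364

T = 0.75;  σ√T = 0.4590
ln(S/K) + (r − q + σ²/2)T = ln(200/250) + (0.076 − 0.042 + 0.53²/2)·0.75 = -0.2231 + 0.1308 = -0.0923
d₁ = -0.0923 / 0.4590 = -0.2011 ⇒ -0.20
d₂ = d₁ − σ√T = -0.2011 − 0.4590 = -0.6601 ⇒ -0.66
e^(−qT) = e^(−0.042·0.75) = 0.9690;  e^(−rT) = e^(−0.076·0.75) = 0.9446
N(d₁) = N(-0.20) = 0.4207;  N(d₂) = N(-0.66) = 0.2546
C = 200·0.9690·0.4207 − 250·0.9446·0.2546 = 81.5317 − 60.1238 = 21.4079

21.41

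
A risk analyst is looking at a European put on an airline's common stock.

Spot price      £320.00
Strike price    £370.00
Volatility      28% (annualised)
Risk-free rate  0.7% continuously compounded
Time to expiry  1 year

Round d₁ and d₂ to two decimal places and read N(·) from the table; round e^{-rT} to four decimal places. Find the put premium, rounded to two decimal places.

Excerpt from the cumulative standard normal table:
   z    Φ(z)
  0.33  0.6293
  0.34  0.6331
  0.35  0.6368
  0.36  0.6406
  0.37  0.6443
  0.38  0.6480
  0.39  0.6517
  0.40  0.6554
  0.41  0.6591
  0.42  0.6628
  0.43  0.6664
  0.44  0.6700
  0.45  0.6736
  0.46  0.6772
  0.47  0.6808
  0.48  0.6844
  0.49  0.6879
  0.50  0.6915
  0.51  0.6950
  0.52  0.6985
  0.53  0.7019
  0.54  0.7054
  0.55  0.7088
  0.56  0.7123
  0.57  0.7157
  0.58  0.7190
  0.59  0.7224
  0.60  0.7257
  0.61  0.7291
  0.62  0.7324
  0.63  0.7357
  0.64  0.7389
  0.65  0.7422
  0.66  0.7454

£66.53

σ√T = 0.28·√1 = 0.2800
ln(S/K) + (r + σ²/2)T = ln(320/370) + (0.007 + 0.28²/2)·1 = -0.1452 + 0.0462 = -0.0990
d₁ = -0.0990 / 0.2800 = -0.3535 → -0.35
d₂ = d₁ − σ√T = -0.3535 − 0.2800 = -0.6335 → -0.63
exp(−rT) = exp(−0.007·1) = 0.9930
N(−d₂) = N(0.63) = 0.7357;  N(−d₁) = N(0.35) = 0.6368
P = 370·0.9930·0.7357 − 320·0.6368 = 270.3035 − 203.7760 = 66.5275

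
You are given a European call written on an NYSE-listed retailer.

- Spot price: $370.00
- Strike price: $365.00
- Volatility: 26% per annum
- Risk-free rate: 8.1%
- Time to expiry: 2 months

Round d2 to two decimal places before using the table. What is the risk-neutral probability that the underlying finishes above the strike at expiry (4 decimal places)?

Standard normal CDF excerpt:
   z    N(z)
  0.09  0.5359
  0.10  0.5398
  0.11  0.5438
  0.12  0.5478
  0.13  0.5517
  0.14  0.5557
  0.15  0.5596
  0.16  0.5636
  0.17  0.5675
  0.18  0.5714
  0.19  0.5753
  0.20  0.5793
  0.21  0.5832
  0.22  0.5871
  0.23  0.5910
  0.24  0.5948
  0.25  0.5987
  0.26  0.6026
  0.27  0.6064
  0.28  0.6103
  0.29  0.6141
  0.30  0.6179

0.5793

T = 0.1667;  σ√T = 0.1061
d₁ = [ln(370/365) + (0.081 + ½·0.26²)·0.1667] / (σ√T) = (0.0136 + 0.0191) / 0.1061 = 0.3084 ≈ 0.31
d₂ = 0.3084 − 0.1061 = 0.2023 ≈ 0.20
Risk-neutral Pr[S_T > K] = N(d₂) = N(0.20) = 0.5793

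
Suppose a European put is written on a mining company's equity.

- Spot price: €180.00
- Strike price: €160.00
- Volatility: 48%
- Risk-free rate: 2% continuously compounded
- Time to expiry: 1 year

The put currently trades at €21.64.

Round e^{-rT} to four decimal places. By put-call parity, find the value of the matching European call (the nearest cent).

exp(−rT) = exp(−0.02·1) = 0.9802
Put-call parity: C − P = S − K·e^(−rT) = 180 − 160·0.9802 = 180 − 156.8320 = 23.1680
C = P + (C − P) = 21.64 + (23.1680) = 44.8080

€44.81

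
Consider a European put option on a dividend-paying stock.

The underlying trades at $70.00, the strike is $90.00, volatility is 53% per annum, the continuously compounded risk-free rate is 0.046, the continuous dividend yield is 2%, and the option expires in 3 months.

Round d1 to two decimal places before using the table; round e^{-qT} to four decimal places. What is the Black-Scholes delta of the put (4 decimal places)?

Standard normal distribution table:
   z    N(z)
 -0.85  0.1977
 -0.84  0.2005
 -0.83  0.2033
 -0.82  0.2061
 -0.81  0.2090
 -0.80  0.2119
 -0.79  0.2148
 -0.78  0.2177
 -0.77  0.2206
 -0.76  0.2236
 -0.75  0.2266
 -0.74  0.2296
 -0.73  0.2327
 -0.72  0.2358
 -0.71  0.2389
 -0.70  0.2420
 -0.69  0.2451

σ√T = 0.53·√0.25 = 0.2650
d₁ = [ln(70/90) + (0.046 − 0.02 + 0.53²/2)·0.25] / 0.2650 = [-0.2513 + 0.0416] / 0.2650 = -0.7913 → -0.79
N(d₁) = N(-0.79) = 0.2148
Δ_put = e^(−qT)·(N(d₁) − 1) = 0.9950·(0.2148 − 1) = -0.7813

-0.7813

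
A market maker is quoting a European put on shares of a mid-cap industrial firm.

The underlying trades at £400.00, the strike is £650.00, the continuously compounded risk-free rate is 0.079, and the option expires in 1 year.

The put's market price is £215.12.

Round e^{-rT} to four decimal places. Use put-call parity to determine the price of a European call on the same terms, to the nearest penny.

£14.52

e^(−rT) = e^(−0.079·1) = 0.9240
Put-call parity: C − P = S − K·e^(−rT) = 400 − 650·0.9240 = 400 − 600.6000 = -200.6000
C = P + (C − P) = 215.12 + (-200.6000) = 14.5200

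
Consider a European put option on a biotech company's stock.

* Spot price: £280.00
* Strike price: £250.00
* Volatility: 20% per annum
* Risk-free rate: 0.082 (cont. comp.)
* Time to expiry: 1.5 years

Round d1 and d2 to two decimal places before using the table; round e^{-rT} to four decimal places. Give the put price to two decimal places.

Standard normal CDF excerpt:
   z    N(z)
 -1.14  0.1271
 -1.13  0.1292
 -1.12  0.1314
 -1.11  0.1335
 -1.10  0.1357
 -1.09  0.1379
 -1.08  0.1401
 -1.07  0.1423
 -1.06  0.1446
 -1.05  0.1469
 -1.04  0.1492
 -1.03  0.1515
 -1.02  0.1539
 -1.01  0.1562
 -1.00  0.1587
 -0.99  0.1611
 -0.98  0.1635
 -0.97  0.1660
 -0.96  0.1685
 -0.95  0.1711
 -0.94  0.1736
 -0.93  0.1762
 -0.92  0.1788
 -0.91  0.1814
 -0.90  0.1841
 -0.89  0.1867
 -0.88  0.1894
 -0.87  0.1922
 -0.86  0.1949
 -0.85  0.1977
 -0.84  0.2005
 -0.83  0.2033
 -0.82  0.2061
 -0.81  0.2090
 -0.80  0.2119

σ√T = 0.2 × 1.2247 = 0.2449
d₁ = [ln(280/250) + (0.082 + ½·0.2²)·1.5] / (σ√T) = (0.1133 + 0.1530) / 0.2449 = 1.0873 ⇒ 1.09
d₂ = 1.0873 − 0.2449 = 0.8423 ⇒ 0.84
e^(−rT) = e^(−0.082·1.5) = 0.8843
N(−d₂) = N(-0.84) = 0.2005;  N(−d₁) = N(-1.09) = 0.1379
P = 250·0.8843·0.2005 − 280·0.1379 = 44.3255 − 38.6120 = 5.7135

£5.71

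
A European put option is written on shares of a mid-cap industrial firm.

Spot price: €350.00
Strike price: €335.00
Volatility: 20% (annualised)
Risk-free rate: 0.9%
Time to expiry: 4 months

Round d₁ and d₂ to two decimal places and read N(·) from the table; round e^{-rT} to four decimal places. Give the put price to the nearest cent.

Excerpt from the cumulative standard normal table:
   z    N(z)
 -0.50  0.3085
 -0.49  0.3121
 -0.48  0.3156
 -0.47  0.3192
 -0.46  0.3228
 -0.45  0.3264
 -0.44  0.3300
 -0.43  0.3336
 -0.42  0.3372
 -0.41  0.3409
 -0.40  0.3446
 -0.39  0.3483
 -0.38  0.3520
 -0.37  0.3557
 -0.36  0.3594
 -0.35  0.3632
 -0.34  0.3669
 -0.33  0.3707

€8.33

σ√T = 0.2·√0.3333 = 0.1155
d₁ = [ln(350/335) + (0.009 + 0.2²/2)·0.3333] / 0.1155 = [0.0438 + 0.0097] / 0.1155 = 0.4631 ⇒ 0.46
d₂ = d₁ − σ√T = 0.4631 − 0.1155 = 0.3476 ⇒ 0.35
e^(−rT) = e^(−0.009·0.3333) = 0.9970
N(−d₂) = N(-0.35) = 0.3632;  N(−d₁) = N(-0.46) = 0.3228
P = 335·0.9970·0.3632 − 350·0.3228 = 121.3070 − 112.9800 = 8.3270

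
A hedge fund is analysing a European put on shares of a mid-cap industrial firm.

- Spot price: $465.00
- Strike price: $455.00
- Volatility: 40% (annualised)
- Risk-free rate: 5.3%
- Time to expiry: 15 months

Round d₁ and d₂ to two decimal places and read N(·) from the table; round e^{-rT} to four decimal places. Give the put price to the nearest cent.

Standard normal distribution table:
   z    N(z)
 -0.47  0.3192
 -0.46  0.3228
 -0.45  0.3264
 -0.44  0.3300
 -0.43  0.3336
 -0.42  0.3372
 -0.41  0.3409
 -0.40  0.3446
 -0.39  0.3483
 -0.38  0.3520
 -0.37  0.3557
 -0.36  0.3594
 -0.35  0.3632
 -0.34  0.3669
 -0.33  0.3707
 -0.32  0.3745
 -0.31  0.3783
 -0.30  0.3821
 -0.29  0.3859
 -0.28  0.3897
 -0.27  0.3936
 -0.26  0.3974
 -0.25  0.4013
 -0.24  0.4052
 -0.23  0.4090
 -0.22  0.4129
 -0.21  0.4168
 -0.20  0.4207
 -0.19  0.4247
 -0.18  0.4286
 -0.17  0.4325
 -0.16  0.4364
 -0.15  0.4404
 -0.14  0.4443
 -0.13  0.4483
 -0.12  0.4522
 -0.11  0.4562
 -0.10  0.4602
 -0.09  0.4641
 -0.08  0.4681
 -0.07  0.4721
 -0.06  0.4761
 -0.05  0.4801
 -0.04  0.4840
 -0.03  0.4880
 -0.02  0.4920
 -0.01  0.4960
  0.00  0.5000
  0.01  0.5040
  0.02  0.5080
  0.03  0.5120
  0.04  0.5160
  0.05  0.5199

$61.23

T = 1.25;  σ√T = 0.4472
d₁ = [ln(465/455) + (0.053 + 0.4²/2)·1.25] / 0.4472 = [0.0217 + 0.1663] / 0.4472 = 0.4204 which rounds to 0.42
d₂ = d₁ − σ√T = 0.4204 − 0.4472 = -0.0269 which rounds to -0.03
exp(−rT) = exp(−0.053·1.25) = 0.9359
P = 455·0.9359·N(0.03) − 465·N(-0.42) = 455·0.9359·0.5120 − 465·0.3372 = 218.0273 − 156.7980 = 61.2293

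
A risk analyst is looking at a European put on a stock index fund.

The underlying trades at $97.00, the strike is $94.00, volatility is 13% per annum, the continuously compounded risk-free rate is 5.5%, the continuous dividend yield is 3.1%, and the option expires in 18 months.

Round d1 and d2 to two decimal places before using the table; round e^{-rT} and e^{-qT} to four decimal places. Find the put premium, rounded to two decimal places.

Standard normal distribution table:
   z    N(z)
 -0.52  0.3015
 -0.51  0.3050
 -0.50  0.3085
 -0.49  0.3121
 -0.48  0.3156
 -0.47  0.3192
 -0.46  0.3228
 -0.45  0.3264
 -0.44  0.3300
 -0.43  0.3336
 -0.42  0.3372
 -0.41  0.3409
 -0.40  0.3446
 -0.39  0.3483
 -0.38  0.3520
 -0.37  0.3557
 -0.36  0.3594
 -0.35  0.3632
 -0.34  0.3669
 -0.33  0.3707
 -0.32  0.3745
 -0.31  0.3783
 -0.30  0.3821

σ√T = 0.13 × 1.2247 = 0.1592
d₁ = [ln(97/94) + (0.055 − 0.031 + 0.13²/2)·1.5] / 0.1592 = [0.0314 + 0.0487] / 0.1592 = 0.5030 ≈ 0.50
d₂ = d₁ − σ√T = 0.5030 − 0.1592 = 0.3438 ≈ 0.34
exp(−qT) = exp(−0.031·1.5) = 0.9546;  exp(−rT) = exp(−0.055·1.5) = 0.9208
N(−d₂) = N(-0.34) = 0.3669;  N(−d₁) = N(-0.50) = 0.3085
P = 94·0.9208·0.3669 − 97·0.9546·0.3085 = 31.7571 − 28.5659 = 3.1912

$3.19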